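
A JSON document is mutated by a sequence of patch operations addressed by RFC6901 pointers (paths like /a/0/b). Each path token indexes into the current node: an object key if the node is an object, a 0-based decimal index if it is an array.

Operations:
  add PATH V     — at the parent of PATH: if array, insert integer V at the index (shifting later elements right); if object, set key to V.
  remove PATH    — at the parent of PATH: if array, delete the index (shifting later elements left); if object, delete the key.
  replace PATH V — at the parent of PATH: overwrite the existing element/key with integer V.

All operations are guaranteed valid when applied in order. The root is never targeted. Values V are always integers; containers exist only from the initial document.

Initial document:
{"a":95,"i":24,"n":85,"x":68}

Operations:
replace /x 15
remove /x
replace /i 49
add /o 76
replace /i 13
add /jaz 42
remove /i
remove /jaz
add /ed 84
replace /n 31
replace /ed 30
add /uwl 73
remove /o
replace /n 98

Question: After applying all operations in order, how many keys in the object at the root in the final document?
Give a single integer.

After op 1 (replace /x 15): {"a":95,"i":24,"n":85,"x":15}
After op 2 (remove /x): {"a":95,"i":24,"n":85}
After op 3 (replace /i 49): {"a":95,"i":49,"n":85}
After op 4 (add /o 76): {"a":95,"i":49,"n":85,"o":76}
After op 5 (replace /i 13): {"a":95,"i":13,"n":85,"o":76}
After op 6 (add /jaz 42): {"a":95,"i":13,"jaz":42,"n":85,"o":76}
After op 7 (remove /i): {"a":95,"jaz":42,"n":85,"o":76}
After op 8 (remove /jaz): {"a":95,"n":85,"o":76}
After op 9 (add /ed 84): {"a":95,"ed":84,"n":85,"o":76}
After op 10 (replace /n 31): {"a":95,"ed":84,"n":31,"o":76}
After op 11 (replace /ed 30): {"a":95,"ed":30,"n":31,"o":76}
After op 12 (add /uwl 73): {"a":95,"ed":30,"n":31,"o":76,"uwl":73}
After op 13 (remove /o): {"a":95,"ed":30,"n":31,"uwl":73}
After op 14 (replace /n 98): {"a":95,"ed":30,"n":98,"uwl":73}
Size at the root: 4

Answer: 4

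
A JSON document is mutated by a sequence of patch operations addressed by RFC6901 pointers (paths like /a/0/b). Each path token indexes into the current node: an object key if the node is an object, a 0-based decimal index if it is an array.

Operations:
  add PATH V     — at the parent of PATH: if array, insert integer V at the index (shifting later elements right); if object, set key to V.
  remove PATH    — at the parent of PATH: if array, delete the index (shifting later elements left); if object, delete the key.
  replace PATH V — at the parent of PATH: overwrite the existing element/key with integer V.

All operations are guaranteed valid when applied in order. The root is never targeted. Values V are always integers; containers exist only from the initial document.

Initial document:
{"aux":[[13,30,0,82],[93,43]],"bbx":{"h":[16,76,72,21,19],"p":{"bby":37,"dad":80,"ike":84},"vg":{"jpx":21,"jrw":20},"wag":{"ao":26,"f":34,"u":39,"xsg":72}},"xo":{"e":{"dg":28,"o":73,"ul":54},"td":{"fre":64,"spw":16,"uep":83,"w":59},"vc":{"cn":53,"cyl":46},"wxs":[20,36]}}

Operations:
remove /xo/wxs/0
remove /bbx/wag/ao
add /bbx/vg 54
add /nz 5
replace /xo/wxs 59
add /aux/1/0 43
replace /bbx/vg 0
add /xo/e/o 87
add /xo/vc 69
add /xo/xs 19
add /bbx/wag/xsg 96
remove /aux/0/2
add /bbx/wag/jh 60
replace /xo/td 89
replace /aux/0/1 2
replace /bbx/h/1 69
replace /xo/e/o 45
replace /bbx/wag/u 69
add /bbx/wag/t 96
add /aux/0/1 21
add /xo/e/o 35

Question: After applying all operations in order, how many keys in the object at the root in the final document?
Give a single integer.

After op 1 (remove /xo/wxs/0): {"aux":[[13,30,0,82],[93,43]],"bbx":{"h":[16,76,72,21,19],"p":{"bby":37,"dad":80,"ike":84},"vg":{"jpx":21,"jrw":20},"wag":{"ao":26,"f":34,"u":39,"xsg":72}},"xo":{"e":{"dg":28,"o":73,"ul":54},"td":{"fre":64,"spw":16,"uep":83,"w":59},"vc":{"cn":53,"cyl":46},"wxs":[36]}}
After op 2 (remove /bbx/wag/ao): {"aux":[[13,30,0,82],[93,43]],"bbx":{"h":[16,76,72,21,19],"p":{"bby":37,"dad":80,"ike":84},"vg":{"jpx":21,"jrw":20},"wag":{"f":34,"u":39,"xsg":72}},"xo":{"e":{"dg":28,"o":73,"ul":54},"td":{"fre":64,"spw":16,"uep":83,"w":59},"vc":{"cn":53,"cyl":46},"wxs":[36]}}
After op 3 (add /bbx/vg 54): {"aux":[[13,30,0,82],[93,43]],"bbx":{"h":[16,76,72,21,19],"p":{"bby":37,"dad":80,"ike":84},"vg":54,"wag":{"f":34,"u":39,"xsg":72}},"xo":{"e":{"dg":28,"o":73,"ul":54},"td":{"fre":64,"spw":16,"uep":83,"w":59},"vc":{"cn":53,"cyl":46},"wxs":[36]}}
After op 4 (add /nz 5): {"aux":[[13,30,0,82],[93,43]],"bbx":{"h":[16,76,72,21,19],"p":{"bby":37,"dad":80,"ike":84},"vg":54,"wag":{"f":34,"u":39,"xsg":72}},"nz":5,"xo":{"e":{"dg":28,"o":73,"ul":54},"td":{"fre":64,"spw":16,"uep":83,"w":59},"vc":{"cn":53,"cyl":46},"wxs":[36]}}
After op 5 (replace /xo/wxs 59): {"aux":[[13,30,0,82],[93,43]],"bbx":{"h":[16,76,72,21,19],"p":{"bby":37,"dad":80,"ike":84},"vg":54,"wag":{"f":34,"u":39,"xsg":72}},"nz":5,"xo":{"e":{"dg":28,"o":73,"ul":54},"td":{"fre":64,"spw":16,"uep":83,"w":59},"vc":{"cn":53,"cyl":46},"wxs":59}}
After op 6 (add /aux/1/0 43): {"aux":[[13,30,0,82],[43,93,43]],"bbx":{"h":[16,76,72,21,19],"p":{"bby":37,"dad":80,"ike":84},"vg":54,"wag":{"f":34,"u":39,"xsg":72}},"nz":5,"xo":{"e":{"dg":28,"o":73,"ul":54},"td":{"fre":64,"spw":16,"uep":83,"w":59},"vc":{"cn":53,"cyl":46},"wxs":59}}
After op 7 (replace /bbx/vg 0): {"aux":[[13,30,0,82],[43,93,43]],"bbx":{"h":[16,76,72,21,19],"p":{"bby":37,"dad":80,"ike":84},"vg":0,"wag":{"f":34,"u":39,"xsg":72}},"nz":5,"xo":{"e":{"dg":28,"o":73,"ul":54},"td":{"fre":64,"spw":16,"uep":83,"w":59},"vc":{"cn":53,"cyl":46},"wxs":59}}
After op 8 (add /xo/e/o 87): {"aux":[[13,30,0,82],[43,93,43]],"bbx":{"h":[16,76,72,21,19],"p":{"bby":37,"dad":80,"ike":84},"vg":0,"wag":{"f":34,"u":39,"xsg":72}},"nz":5,"xo":{"e":{"dg":28,"o":87,"ul":54},"td":{"fre":64,"spw":16,"uep":83,"w":59},"vc":{"cn":53,"cyl":46},"wxs":59}}
After op 9 (add /xo/vc 69): {"aux":[[13,30,0,82],[43,93,43]],"bbx":{"h":[16,76,72,21,19],"p":{"bby":37,"dad":80,"ike":84},"vg":0,"wag":{"f":34,"u":39,"xsg":72}},"nz":5,"xo":{"e":{"dg":28,"o":87,"ul":54},"td":{"fre":64,"spw":16,"uep":83,"w":59},"vc":69,"wxs":59}}
After op 10 (add /xo/xs 19): {"aux":[[13,30,0,82],[43,93,43]],"bbx":{"h":[16,76,72,21,19],"p":{"bby":37,"dad":80,"ike":84},"vg":0,"wag":{"f":34,"u":39,"xsg":72}},"nz":5,"xo":{"e":{"dg":28,"o":87,"ul":54},"td":{"fre":64,"spw":16,"uep":83,"w":59},"vc":69,"wxs":59,"xs":19}}
After op 11 (add /bbx/wag/xsg 96): {"aux":[[13,30,0,82],[43,93,43]],"bbx":{"h":[16,76,72,21,19],"p":{"bby":37,"dad":80,"ike":84},"vg":0,"wag":{"f":34,"u":39,"xsg":96}},"nz":5,"xo":{"e":{"dg":28,"o":87,"ul":54},"td":{"fre":64,"spw":16,"uep":83,"w":59},"vc":69,"wxs":59,"xs":19}}
After op 12 (remove /aux/0/2): {"aux":[[13,30,82],[43,93,43]],"bbx":{"h":[16,76,72,21,19],"p":{"bby":37,"dad":80,"ike":84},"vg":0,"wag":{"f":34,"u":39,"xsg":96}},"nz":5,"xo":{"e":{"dg":28,"o":87,"ul":54},"td":{"fre":64,"spw":16,"uep":83,"w":59},"vc":69,"wxs":59,"xs":19}}
After op 13 (add /bbx/wag/jh 60): {"aux":[[13,30,82],[43,93,43]],"bbx":{"h":[16,76,72,21,19],"p":{"bby":37,"dad":80,"ike":84},"vg":0,"wag":{"f":34,"jh":60,"u":39,"xsg":96}},"nz":5,"xo":{"e":{"dg":28,"o":87,"ul":54},"td":{"fre":64,"spw":16,"uep":83,"w":59},"vc":69,"wxs":59,"xs":19}}
After op 14 (replace /xo/td 89): {"aux":[[13,30,82],[43,93,43]],"bbx":{"h":[16,76,72,21,19],"p":{"bby":37,"dad":80,"ike":84},"vg":0,"wag":{"f":34,"jh":60,"u":39,"xsg":96}},"nz":5,"xo":{"e":{"dg":28,"o":87,"ul":54},"td":89,"vc":69,"wxs":59,"xs":19}}
After op 15 (replace /aux/0/1 2): {"aux":[[13,2,82],[43,93,43]],"bbx":{"h":[16,76,72,21,19],"p":{"bby":37,"dad":80,"ike":84},"vg":0,"wag":{"f":34,"jh":60,"u":39,"xsg":96}},"nz":5,"xo":{"e":{"dg":28,"o":87,"ul":54},"td":89,"vc":69,"wxs":59,"xs":19}}
After op 16 (replace /bbx/h/1 69): {"aux":[[13,2,82],[43,93,43]],"bbx":{"h":[16,69,72,21,19],"p":{"bby":37,"dad":80,"ike":84},"vg":0,"wag":{"f":34,"jh":60,"u":39,"xsg":96}},"nz":5,"xo":{"e":{"dg":28,"o":87,"ul":54},"td":89,"vc":69,"wxs":59,"xs":19}}
After op 17 (replace /xo/e/o 45): {"aux":[[13,2,82],[43,93,43]],"bbx":{"h":[16,69,72,21,19],"p":{"bby":37,"dad":80,"ike":84},"vg":0,"wag":{"f":34,"jh":60,"u":39,"xsg":96}},"nz":5,"xo":{"e":{"dg":28,"o":45,"ul":54},"td":89,"vc":69,"wxs":59,"xs":19}}
After op 18 (replace /bbx/wag/u 69): {"aux":[[13,2,82],[43,93,43]],"bbx":{"h":[16,69,72,21,19],"p":{"bby":37,"dad":80,"ike":84},"vg":0,"wag":{"f":34,"jh":60,"u":69,"xsg":96}},"nz":5,"xo":{"e":{"dg":28,"o":45,"ul":54},"td":89,"vc":69,"wxs":59,"xs":19}}
After op 19 (add /bbx/wag/t 96): {"aux":[[13,2,82],[43,93,43]],"bbx":{"h":[16,69,72,21,19],"p":{"bby":37,"dad":80,"ike":84},"vg":0,"wag":{"f":34,"jh":60,"t":96,"u":69,"xsg":96}},"nz":5,"xo":{"e":{"dg":28,"o":45,"ul":54},"td":89,"vc":69,"wxs":59,"xs":19}}
After op 20 (add /aux/0/1 21): {"aux":[[13,21,2,82],[43,93,43]],"bbx":{"h":[16,69,72,21,19],"p":{"bby":37,"dad":80,"ike":84},"vg":0,"wag":{"f":34,"jh":60,"t":96,"u":69,"xsg":96}},"nz":5,"xo":{"e":{"dg":28,"o":45,"ul":54},"td":89,"vc":69,"wxs":59,"xs":19}}
After op 21 (add /xo/e/o 35): {"aux":[[13,21,2,82],[43,93,43]],"bbx":{"h":[16,69,72,21,19],"p":{"bby":37,"dad":80,"ike":84},"vg":0,"wag":{"f":34,"jh":60,"t":96,"u":69,"xsg":96}},"nz":5,"xo":{"e":{"dg":28,"o":35,"ul":54},"td":89,"vc":69,"wxs":59,"xs":19}}
Size at the root: 4

Answer: 4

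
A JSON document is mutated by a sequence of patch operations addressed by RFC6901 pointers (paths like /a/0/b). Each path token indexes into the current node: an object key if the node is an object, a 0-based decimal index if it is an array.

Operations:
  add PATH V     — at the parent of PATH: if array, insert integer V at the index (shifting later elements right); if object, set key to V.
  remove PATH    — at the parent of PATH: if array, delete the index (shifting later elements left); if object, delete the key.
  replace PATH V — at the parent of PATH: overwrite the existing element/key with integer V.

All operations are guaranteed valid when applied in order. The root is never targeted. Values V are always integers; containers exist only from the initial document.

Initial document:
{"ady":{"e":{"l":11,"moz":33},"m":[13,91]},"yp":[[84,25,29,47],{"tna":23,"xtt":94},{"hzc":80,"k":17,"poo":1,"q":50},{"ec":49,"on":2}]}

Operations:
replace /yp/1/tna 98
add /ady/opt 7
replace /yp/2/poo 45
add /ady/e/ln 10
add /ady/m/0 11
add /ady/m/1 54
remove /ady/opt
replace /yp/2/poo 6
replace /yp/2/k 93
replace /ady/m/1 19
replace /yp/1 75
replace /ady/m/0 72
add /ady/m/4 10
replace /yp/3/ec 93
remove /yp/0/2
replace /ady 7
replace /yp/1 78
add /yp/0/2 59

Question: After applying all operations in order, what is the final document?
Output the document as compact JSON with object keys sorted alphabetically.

Answer: {"ady":7,"yp":[[84,25,59,47],78,{"hzc":80,"k":93,"poo":6,"q":50},{"ec":93,"on":2}]}

Derivation:
After op 1 (replace /yp/1/tna 98): {"ady":{"e":{"l":11,"moz":33},"m":[13,91]},"yp":[[84,25,29,47],{"tna":98,"xtt":94},{"hzc":80,"k":17,"poo":1,"q":50},{"ec":49,"on":2}]}
After op 2 (add /ady/opt 7): {"ady":{"e":{"l":11,"moz":33},"m":[13,91],"opt":7},"yp":[[84,25,29,47],{"tna":98,"xtt":94},{"hzc":80,"k":17,"poo":1,"q":50},{"ec":49,"on":2}]}
After op 3 (replace /yp/2/poo 45): {"ady":{"e":{"l":11,"moz":33},"m":[13,91],"opt":7},"yp":[[84,25,29,47],{"tna":98,"xtt":94},{"hzc":80,"k":17,"poo":45,"q":50},{"ec":49,"on":2}]}
After op 4 (add /ady/e/ln 10): {"ady":{"e":{"l":11,"ln":10,"moz":33},"m":[13,91],"opt":7},"yp":[[84,25,29,47],{"tna":98,"xtt":94},{"hzc":80,"k":17,"poo":45,"q":50},{"ec":49,"on":2}]}
After op 5 (add /ady/m/0 11): {"ady":{"e":{"l":11,"ln":10,"moz":33},"m":[11,13,91],"opt":7},"yp":[[84,25,29,47],{"tna":98,"xtt":94},{"hzc":80,"k":17,"poo":45,"q":50},{"ec":49,"on":2}]}
After op 6 (add /ady/m/1 54): {"ady":{"e":{"l":11,"ln":10,"moz":33},"m":[11,54,13,91],"opt":7},"yp":[[84,25,29,47],{"tna":98,"xtt":94},{"hzc":80,"k":17,"poo":45,"q":50},{"ec":49,"on":2}]}
After op 7 (remove /ady/opt): {"ady":{"e":{"l":11,"ln":10,"moz":33},"m":[11,54,13,91]},"yp":[[84,25,29,47],{"tna":98,"xtt":94},{"hzc":80,"k":17,"poo":45,"q":50},{"ec":49,"on":2}]}
After op 8 (replace /yp/2/poo 6): {"ady":{"e":{"l":11,"ln":10,"moz":33},"m":[11,54,13,91]},"yp":[[84,25,29,47],{"tna":98,"xtt":94},{"hzc":80,"k":17,"poo":6,"q":50},{"ec":49,"on":2}]}
After op 9 (replace /yp/2/k 93): {"ady":{"e":{"l":11,"ln":10,"moz":33},"m":[11,54,13,91]},"yp":[[84,25,29,47],{"tna":98,"xtt":94},{"hzc":80,"k":93,"poo":6,"q":50},{"ec":49,"on":2}]}
After op 10 (replace /ady/m/1 19): {"ady":{"e":{"l":11,"ln":10,"moz":33},"m":[11,19,13,91]},"yp":[[84,25,29,47],{"tna":98,"xtt":94},{"hzc":80,"k":93,"poo":6,"q":50},{"ec":49,"on":2}]}
After op 11 (replace /yp/1 75): {"ady":{"e":{"l":11,"ln":10,"moz":33},"m":[11,19,13,91]},"yp":[[84,25,29,47],75,{"hzc":80,"k":93,"poo":6,"q":50},{"ec":49,"on":2}]}
After op 12 (replace /ady/m/0 72): {"ady":{"e":{"l":11,"ln":10,"moz":33},"m":[72,19,13,91]},"yp":[[84,25,29,47],75,{"hzc":80,"k":93,"poo":6,"q":50},{"ec":49,"on":2}]}
After op 13 (add /ady/m/4 10): {"ady":{"e":{"l":11,"ln":10,"moz":33},"m":[72,19,13,91,10]},"yp":[[84,25,29,47],75,{"hzc":80,"k":93,"poo":6,"q":50},{"ec":49,"on":2}]}
After op 14 (replace /yp/3/ec 93): {"ady":{"e":{"l":11,"ln":10,"moz":33},"m":[72,19,13,91,10]},"yp":[[84,25,29,47],75,{"hzc":80,"k":93,"poo":6,"q":50},{"ec":93,"on":2}]}
After op 15 (remove /yp/0/2): {"ady":{"e":{"l":11,"ln":10,"moz":33},"m":[72,19,13,91,10]},"yp":[[84,25,47],75,{"hzc":80,"k":93,"poo":6,"q":50},{"ec":93,"on":2}]}
After op 16 (replace /ady 7): {"ady":7,"yp":[[84,25,47],75,{"hzc":80,"k":93,"poo":6,"q":50},{"ec":93,"on":2}]}
After op 17 (replace /yp/1 78): {"ady":7,"yp":[[84,25,47],78,{"hzc":80,"k":93,"poo":6,"q":50},{"ec":93,"on":2}]}
After op 18 (add /yp/0/2 59): {"ady":7,"yp":[[84,25,59,47],78,{"hzc":80,"k":93,"poo":6,"q":50},{"ec":93,"on":2}]}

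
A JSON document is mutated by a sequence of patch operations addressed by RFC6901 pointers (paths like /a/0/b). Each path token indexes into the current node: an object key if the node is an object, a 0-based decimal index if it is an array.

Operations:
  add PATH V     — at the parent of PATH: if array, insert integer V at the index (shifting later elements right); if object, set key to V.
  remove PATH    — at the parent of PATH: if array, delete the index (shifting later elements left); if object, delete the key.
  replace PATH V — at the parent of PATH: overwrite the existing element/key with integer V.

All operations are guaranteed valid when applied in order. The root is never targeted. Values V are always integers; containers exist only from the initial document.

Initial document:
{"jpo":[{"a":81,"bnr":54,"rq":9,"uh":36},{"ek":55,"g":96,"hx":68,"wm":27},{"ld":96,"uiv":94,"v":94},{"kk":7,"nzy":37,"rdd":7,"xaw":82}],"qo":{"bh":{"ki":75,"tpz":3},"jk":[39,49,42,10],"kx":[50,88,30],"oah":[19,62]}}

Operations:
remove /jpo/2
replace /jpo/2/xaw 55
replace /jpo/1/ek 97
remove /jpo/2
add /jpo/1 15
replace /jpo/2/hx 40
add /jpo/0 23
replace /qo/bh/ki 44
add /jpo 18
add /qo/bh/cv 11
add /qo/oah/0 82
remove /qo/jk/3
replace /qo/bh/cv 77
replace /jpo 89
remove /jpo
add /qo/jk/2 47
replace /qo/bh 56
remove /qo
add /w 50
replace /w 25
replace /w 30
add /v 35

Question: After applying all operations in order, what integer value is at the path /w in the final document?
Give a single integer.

After op 1 (remove /jpo/2): {"jpo":[{"a":81,"bnr":54,"rq":9,"uh":36},{"ek":55,"g":96,"hx":68,"wm":27},{"kk":7,"nzy":37,"rdd":7,"xaw":82}],"qo":{"bh":{"ki":75,"tpz":3},"jk":[39,49,42,10],"kx":[50,88,30],"oah":[19,62]}}
After op 2 (replace /jpo/2/xaw 55): {"jpo":[{"a":81,"bnr":54,"rq":9,"uh":36},{"ek":55,"g":96,"hx":68,"wm":27},{"kk":7,"nzy":37,"rdd":7,"xaw":55}],"qo":{"bh":{"ki":75,"tpz":3},"jk":[39,49,42,10],"kx":[50,88,30],"oah":[19,62]}}
After op 3 (replace /jpo/1/ek 97): {"jpo":[{"a":81,"bnr":54,"rq":9,"uh":36},{"ek":97,"g":96,"hx":68,"wm":27},{"kk":7,"nzy":37,"rdd":7,"xaw":55}],"qo":{"bh":{"ki":75,"tpz":3},"jk":[39,49,42,10],"kx":[50,88,30],"oah":[19,62]}}
After op 4 (remove /jpo/2): {"jpo":[{"a":81,"bnr":54,"rq":9,"uh":36},{"ek":97,"g":96,"hx":68,"wm":27}],"qo":{"bh":{"ki":75,"tpz":3},"jk":[39,49,42,10],"kx":[50,88,30],"oah":[19,62]}}
After op 5 (add /jpo/1 15): {"jpo":[{"a":81,"bnr":54,"rq":9,"uh":36},15,{"ek":97,"g":96,"hx":68,"wm":27}],"qo":{"bh":{"ki":75,"tpz":3},"jk":[39,49,42,10],"kx":[50,88,30],"oah":[19,62]}}
After op 6 (replace /jpo/2/hx 40): {"jpo":[{"a":81,"bnr":54,"rq":9,"uh":36},15,{"ek":97,"g":96,"hx":40,"wm":27}],"qo":{"bh":{"ki":75,"tpz":3},"jk":[39,49,42,10],"kx":[50,88,30],"oah":[19,62]}}
After op 7 (add /jpo/0 23): {"jpo":[23,{"a":81,"bnr":54,"rq":9,"uh":36},15,{"ek":97,"g":96,"hx":40,"wm":27}],"qo":{"bh":{"ki":75,"tpz":3},"jk":[39,49,42,10],"kx":[50,88,30],"oah":[19,62]}}
After op 8 (replace /qo/bh/ki 44): {"jpo":[23,{"a":81,"bnr":54,"rq":9,"uh":36},15,{"ek":97,"g":96,"hx":40,"wm":27}],"qo":{"bh":{"ki":44,"tpz":3},"jk":[39,49,42,10],"kx":[50,88,30],"oah":[19,62]}}
After op 9 (add /jpo 18): {"jpo":18,"qo":{"bh":{"ki":44,"tpz":3},"jk":[39,49,42,10],"kx":[50,88,30],"oah":[19,62]}}
After op 10 (add /qo/bh/cv 11): {"jpo":18,"qo":{"bh":{"cv":11,"ki":44,"tpz":3},"jk":[39,49,42,10],"kx":[50,88,30],"oah":[19,62]}}
After op 11 (add /qo/oah/0 82): {"jpo":18,"qo":{"bh":{"cv":11,"ki":44,"tpz":3},"jk":[39,49,42,10],"kx":[50,88,30],"oah":[82,19,62]}}
After op 12 (remove /qo/jk/3): {"jpo":18,"qo":{"bh":{"cv":11,"ki":44,"tpz":3},"jk":[39,49,42],"kx":[50,88,30],"oah":[82,19,62]}}
After op 13 (replace /qo/bh/cv 77): {"jpo":18,"qo":{"bh":{"cv":77,"ki":44,"tpz":3},"jk":[39,49,42],"kx":[50,88,30],"oah":[82,19,62]}}
After op 14 (replace /jpo 89): {"jpo":89,"qo":{"bh":{"cv":77,"ki":44,"tpz":3},"jk":[39,49,42],"kx":[50,88,30],"oah":[82,19,62]}}
After op 15 (remove /jpo): {"qo":{"bh":{"cv":77,"ki":44,"tpz":3},"jk":[39,49,42],"kx":[50,88,30],"oah":[82,19,62]}}
After op 16 (add /qo/jk/2 47): {"qo":{"bh":{"cv":77,"ki":44,"tpz":3},"jk":[39,49,47,42],"kx":[50,88,30],"oah":[82,19,62]}}
After op 17 (replace /qo/bh 56): {"qo":{"bh":56,"jk":[39,49,47,42],"kx":[50,88,30],"oah":[82,19,62]}}
After op 18 (remove /qo): {}
After op 19 (add /w 50): {"w":50}
After op 20 (replace /w 25): {"w":25}
After op 21 (replace /w 30): {"w":30}
After op 22 (add /v 35): {"v":35,"w":30}
Value at /w: 30

Answer: 30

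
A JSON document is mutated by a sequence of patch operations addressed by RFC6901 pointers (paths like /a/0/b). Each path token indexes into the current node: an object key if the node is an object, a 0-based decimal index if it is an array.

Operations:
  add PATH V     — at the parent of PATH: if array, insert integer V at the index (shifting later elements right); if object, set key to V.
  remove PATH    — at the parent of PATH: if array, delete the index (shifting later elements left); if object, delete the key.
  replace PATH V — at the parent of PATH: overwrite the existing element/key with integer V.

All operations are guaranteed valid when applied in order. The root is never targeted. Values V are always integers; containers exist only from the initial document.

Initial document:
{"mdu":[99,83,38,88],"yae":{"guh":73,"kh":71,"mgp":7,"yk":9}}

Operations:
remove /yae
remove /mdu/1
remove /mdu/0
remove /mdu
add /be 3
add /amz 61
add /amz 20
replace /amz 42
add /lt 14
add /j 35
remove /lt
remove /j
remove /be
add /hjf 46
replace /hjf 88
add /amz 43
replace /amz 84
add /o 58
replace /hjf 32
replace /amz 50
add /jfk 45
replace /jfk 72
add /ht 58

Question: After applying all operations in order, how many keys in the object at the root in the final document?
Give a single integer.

After op 1 (remove /yae): {"mdu":[99,83,38,88]}
After op 2 (remove /mdu/1): {"mdu":[99,38,88]}
After op 3 (remove /mdu/0): {"mdu":[38,88]}
After op 4 (remove /mdu): {}
After op 5 (add /be 3): {"be":3}
After op 6 (add /amz 61): {"amz":61,"be":3}
After op 7 (add /amz 20): {"amz":20,"be":3}
After op 8 (replace /amz 42): {"amz":42,"be":3}
After op 9 (add /lt 14): {"amz":42,"be":3,"lt":14}
After op 10 (add /j 35): {"amz":42,"be":3,"j":35,"lt":14}
After op 11 (remove /lt): {"amz":42,"be":3,"j":35}
After op 12 (remove /j): {"amz":42,"be":3}
After op 13 (remove /be): {"amz":42}
After op 14 (add /hjf 46): {"amz":42,"hjf":46}
After op 15 (replace /hjf 88): {"amz":42,"hjf":88}
After op 16 (add /amz 43): {"amz":43,"hjf":88}
After op 17 (replace /amz 84): {"amz":84,"hjf":88}
After op 18 (add /o 58): {"amz":84,"hjf":88,"o":58}
After op 19 (replace /hjf 32): {"amz":84,"hjf":32,"o":58}
After op 20 (replace /amz 50): {"amz":50,"hjf":32,"o":58}
After op 21 (add /jfk 45): {"amz":50,"hjf":32,"jfk":45,"o":58}
After op 22 (replace /jfk 72): {"amz":50,"hjf":32,"jfk":72,"o":58}
After op 23 (add /ht 58): {"amz":50,"hjf":32,"ht":58,"jfk":72,"o":58}
Size at the root: 5

Answer: 5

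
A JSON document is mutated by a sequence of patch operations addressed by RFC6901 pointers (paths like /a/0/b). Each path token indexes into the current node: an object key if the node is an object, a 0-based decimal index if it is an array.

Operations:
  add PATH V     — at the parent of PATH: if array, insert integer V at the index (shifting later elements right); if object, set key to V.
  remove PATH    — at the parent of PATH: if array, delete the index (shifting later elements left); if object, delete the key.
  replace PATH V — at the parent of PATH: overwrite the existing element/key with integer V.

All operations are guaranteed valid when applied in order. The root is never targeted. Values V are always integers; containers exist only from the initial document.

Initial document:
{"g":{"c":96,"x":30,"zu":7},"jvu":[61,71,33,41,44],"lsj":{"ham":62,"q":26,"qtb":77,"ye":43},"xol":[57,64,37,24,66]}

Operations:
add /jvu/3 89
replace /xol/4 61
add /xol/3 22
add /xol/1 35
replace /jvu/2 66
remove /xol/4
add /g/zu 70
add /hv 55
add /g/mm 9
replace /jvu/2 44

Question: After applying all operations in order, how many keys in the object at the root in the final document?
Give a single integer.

Answer: 5

Derivation:
After op 1 (add /jvu/3 89): {"g":{"c":96,"x":30,"zu":7},"jvu":[61,71,33,89,41,44],"lsj":{"ham":62,"q":26,"qtb":77,"ye":43},"xol":[57,64,37,24,66]}
After op 2 (replace /xol/4 61): {"g":{"c":96,"x":30,"zu":7},"jvu":[61,71,33,89,41,44],"lsj":{"ham":62,"q":26,"qtb":77,"ye":43},"xol":[57,64,37,24,61]}
After op 3 (add /xol/3 22): {"g":{"c":96,"x":30,"zu":7},"jvu":[61,71,33,89,41,44],"lsj":{"ham":62,"q":26,"qtb":77,"ye":43},"xol":[57,64,37,22,24,61]}
After op 4 (add /xol/1 35): {"g":{"c":96,"x":30,"zu":7},"jvu":[61,71,33,89,41,44],"lsj":{"ham":62,"q":26,"qtb":77,"ye":43},"xol":[57,35,64,37,22,24,61]}
After op 5 (replace /jvu/2 66): {"g":{"c":96,"x":30,"zu":7},"jvu":[61,71,66,89,41,44],"lsj":{"ham":62,"q":26,"qtb":77,"ye":43},"xol":[57,35,64,37,22,24,61]}
After op 6 (remove /xol/4): {"g":{"c":96,"x":30,"zu":7},"jvu":[61,71,66,89,41,44],"lsj":{"ham":62,"q":26,"qtb":77,"ye":43},"xol":[57,35,64,37,24,61]}
After op 7 (add /g/zu 70): {"g":{"c":96,"x":30,"zu":70},"jvu":[61,71,66,89,41,44],"lsj":{"ham":62,"q":26,"qtb":77,"ye":43},"xol":[57,35,64,37,24,61]}
After op 8 (add /hv 55): {"g":{"c":96,"x":30,"zu":70},"hv":55,"jvu":[61,71,66,89,41,44],"lsj":{"ham":62,"q":26,"qtb":77,"ye":43},"xol":[57,35,64,37,24,61]}
After op 9 (add /g/mm 9): {"g":{"c":96,"mm":9,"x":30,"zu":70},"hv":55,"jvu":[61,71,66,89,41,44],"lsj":{"ham":62,"q":26,"qtb":77,"ye":43},"xol":[57,35,64,37,24,61]}
After op 10 (replace /jvu/2 44): {"g":{"c":96,"mm":9,"x":30,"zu":70},"hv":55,"jvu":[61,71,44,89,41,44],"lsj":{"ham":62,"q":26,"qtb":77,"ye":43},"xol":[57,35,64,37,24,61]}
Size at the root: 5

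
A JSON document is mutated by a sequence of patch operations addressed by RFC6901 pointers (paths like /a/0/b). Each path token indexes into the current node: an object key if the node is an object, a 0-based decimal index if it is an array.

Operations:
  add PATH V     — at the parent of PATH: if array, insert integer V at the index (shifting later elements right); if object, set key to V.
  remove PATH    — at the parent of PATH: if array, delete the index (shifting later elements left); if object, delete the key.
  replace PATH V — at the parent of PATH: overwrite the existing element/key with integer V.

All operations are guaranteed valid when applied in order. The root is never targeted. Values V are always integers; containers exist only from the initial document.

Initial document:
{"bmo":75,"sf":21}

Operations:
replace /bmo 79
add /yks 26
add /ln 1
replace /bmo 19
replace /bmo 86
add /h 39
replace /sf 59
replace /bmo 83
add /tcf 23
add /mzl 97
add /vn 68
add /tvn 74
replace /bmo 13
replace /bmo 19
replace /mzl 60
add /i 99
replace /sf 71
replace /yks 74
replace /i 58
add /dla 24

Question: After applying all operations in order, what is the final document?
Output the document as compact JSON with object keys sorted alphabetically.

After op 1 (replace /bmo 79): {"bmo":79,"sf":21}
After op 2 (add /yks 26): {"bmo":79,"sf":21,"yks":26}
After op 3 (add /ln 1): {"bmo":79,"ln":1,"sf":21,"yks":26}
After op 4 (replace /bmo 19): {"bmo":19,"ln":1,"sf":21,"yks":26}
After op 5 (replace /bmo 86): {"bmo":86,"ln":1,"sf":21,"yks":26}
After op 6 (add /h 39): {"bmo":86,"h":39,"ln":1,"sf":21,"yks":26}
After op 7 (replace /sf 59): {"bmo":86,"h":39,"ln":1,"sf":59,"yks":26}
After op 8 (replace /bmo 83): {"bmo":83,"h":39,"ln":1,"sf":59,"yks":26}
After op 9 (add /tcf 23): {"bmo":83,"h":39,"ln":1,"sf":59,"tcf":23,"yks":26}
After op 10 (add /mzl 97): {"bmo":83,"h":39,"ln":1,"mzl":97,"sf":59,"tcf":23,"yks":26}
After op 11 (add /vn 68): {"bmo":83,"h":39,"ln":1,"mzl":97,"sf":59,"tcf":23,"vn":68,"yks":26}
After op 12 (add /tvn 74): {"bmo":83,"h":39,"ln":1,"mzl":97,"sf":59,"tcf":23,"tvn":74,"vn":68,"yks":26}
After op 13 (replace /bmo 13): {"bmo":13,"h":39,"ln":1,"mzl":97,"sf":59,"tcf":23,"tvn":74,"vn":68,"yks":26}
After op 14 (replace /bmo 19): {"bmo":19,"h":39,"ln":1,"mzl":97,"sf":59,"tcf":23,"tvn":74,"vn":68,"yks":26}
After op 15 (replace /mzl 60): {"bmo":19,"h":39,"ln":1,"mzl":60,"sf":59,"tcf":23,"tvn":74,"vn":68,"yks":26}
After op 16 (add /i 99): {"bmo":19,"h":39,"i":99,"ln":1,"mzl":60,"sf":59,"tcf":23,"tvn":74,"vn":68,"yks":26}
After op 17 (replace /sf 71): {"bmo":19,"h":39,"i":99,"ln":1,"mzl":60,"sf":71,"tcf":23,"tvn":74,"vn":68,"yks":26}
After op 18 (replace /yks 74): {"bmo":19,"h":39,"i":99,"ln":1,"mzl":60,"sf":71,"tcf":23,"tvn":74,"vn":68,"yks":74}
After op 19 (replace /i 58): {"bmo":19,"h":39,"i":58,"ln":1,"mzl":60,"sf":71,"tcf":23,"tvn":74,"vn":68,"yks":74}
After op 20 (add /dla 24): {"bmo":19,"dla":24,"h":39,"i":58,"ln":1,"mzl":60,"sf":71,"tcf":23,"tvn":74,"vn":68,"yks":74}

Answer: {"bmo":19,"dla":24,"h":39,"i":58,"ln":1,"mzl":60,"sf":71,"tcf":23,"tvn":74,"vn":68,"yks":74}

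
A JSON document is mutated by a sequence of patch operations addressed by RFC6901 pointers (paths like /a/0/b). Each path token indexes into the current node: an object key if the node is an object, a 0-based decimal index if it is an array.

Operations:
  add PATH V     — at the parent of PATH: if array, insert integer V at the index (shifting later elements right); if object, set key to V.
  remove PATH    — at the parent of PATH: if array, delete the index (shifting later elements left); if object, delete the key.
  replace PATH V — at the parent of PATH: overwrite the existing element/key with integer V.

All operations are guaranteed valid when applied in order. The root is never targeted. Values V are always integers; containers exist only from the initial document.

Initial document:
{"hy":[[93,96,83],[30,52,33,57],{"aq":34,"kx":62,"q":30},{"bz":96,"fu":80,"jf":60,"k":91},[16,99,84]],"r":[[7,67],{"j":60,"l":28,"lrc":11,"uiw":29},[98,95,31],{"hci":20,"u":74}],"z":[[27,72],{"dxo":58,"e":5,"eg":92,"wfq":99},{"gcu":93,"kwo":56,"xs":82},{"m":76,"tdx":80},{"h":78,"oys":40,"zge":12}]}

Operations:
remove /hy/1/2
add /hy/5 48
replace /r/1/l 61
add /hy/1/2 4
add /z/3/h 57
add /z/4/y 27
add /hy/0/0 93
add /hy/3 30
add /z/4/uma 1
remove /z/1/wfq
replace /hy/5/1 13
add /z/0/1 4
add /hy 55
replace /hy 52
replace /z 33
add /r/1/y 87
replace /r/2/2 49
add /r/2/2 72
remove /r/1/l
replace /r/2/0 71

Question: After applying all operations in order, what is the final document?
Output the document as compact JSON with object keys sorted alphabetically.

After op 1 (remove /hy/1/2): {"hy":[[93,96,83],[30,52,57],{"aq":34,"kx":62,"q":30},{"bz":96,"fu":80,"jf":60,"k":91},[16,99,84]],"r":[[7,67],{"j":60,"l":28,"lrc":11,"uiw":29},[98,95,31],{"hci":20,"u":74}],"z":[[27,72],{"dxo":58,"e":5,"eg":92,"wfq":99},{"gcu":93,"kwo":56,"xs":82},{"m":76,"tdx":80},{"h":78,"oys":40,"zge":12}]}
After op 2 (add /hy/5 48): {"hy":[[93,96,83],[30,52,57],{"aq":34,"kx":62,"q":30},{"bz":96,"fu":80,"jf":60,"k":91},[16,99,84],48],"r":[[7,67],{"j":60,"l":28,"lrc":11,"uiw":29},[98,95,31],{"hci":20,"u":74}],"z":[[27,72],{"dxo":58,"e":5,"eg":92,"wfq":99},{"gcu":93,"kwo":56,"xs":82},{"m":76,"tdx":80},{"h":78,"oys":40,"zge":12}]}
After op 3 (replace /r/1/l 61): {"hy":[[93,96,83],[30,52,57],{"aq":34,"kx":62,"q":30},{"bz":96,"fu":80,"jf":60,"k":91},[16,99,84],48],"r":[[7,67],{"j":60,"l":61,"lrc":11,"uiw":29},[98,95,31],{"hci":20,"u":74}],"z":[[27,72],{"dxo":58,"e":5,"eg":92,"wfq":99},{"gcu":93,"kwo":56,"xs":82},{"m":76,"tdx":80},{"h":78,"oys":40,"zge":12}]}
After op 4 (add /hy/1/2 4): {"hy":[[93,96,83],[30,52,4,57],{"aq":34,"kx":62,"q":30},{"bz":96,"fu":80,"jf":60,"k":91},[16,99,84],48],"r":[[7,67],{"j":60,"l":61,"lrc":11,"uiw":29},[98,95,31],{"hci":20,"u":74}],"z":[[27,72],{"dxo":58,"e":5,"eg":92,"wfq":99},{"gcu":93,"kwo":56,"xs":82},{"m":76,"tdx":80},{"h":78,"oys":40,"zge":12}]}
After op 5 (add /z/3/h 57): {"hy":[[93,96,83],[30,52,4,57],{"aq":34,"kx":62,"q":30},{"bz":96,"fu":80,"jf":60,"k":91},[16,99,84],48],"r":[[7,67],{"j":60,"l":61,"lrc":11,"uiw":29},[98,95,31],{"hci":20,"u":74}],"z":[[27,72],{"dxo":58,"e":5,"eg":92,"wfq":99},{"gcu":93,"kwo":56,"xs":82},{"h":57,"m":76,"tdx":80},{"h":78,"oys":40,"zge":12}]}
After op 6 (add /z/4/y 27): {"hy":[[93,96,83],[30,52,4,57],{"aq":34,"kx":62,"q":30},{"bz":96,"fu":80,"jf":60,"k":91},[16,99,84],48],"r":[[7,67],{"j":60,"l":61,"lrc":11,"uiw":29},[98,95,31],{"hci":20,"u":74}],"z":[[27,72],{"dxo":58,"e":5,"eg":92,"wfq":99},{"gcu":93,"kwo":56,"xs":82},{"h":57,"m":76,"tdx":80},{"h":78,"oys":40,"y":27,"zge":12}]}
After op 7 (add /hy/0/0 93): {"hy":[[93,93,96,83],[30,52,4,57],{"aq":34,"kx":62,"q":30},{"bz":96,"fu":80,"jf":60,"k":91},[16,99,84],48],"r":[[7,67],{"j":60,"l":61,"lrc":11,"uiw":29},[98,95,31],{"hci":20,"u":74}],"z":[[27,72],{"dxo":58,"e":5,"eg":92,"wfq":99},{"gcu":93,"kwo":56,"xs":82},{"h":57,"m":76,"tdx":80},{"h":78,"oys":40,"y":27,"zge":12}]}
After op 8 (add /hy/3 30): {"hy":[[93,93,96,83],[30,52,4,57],{"aq":34,"kx":62,"q":30},30,{"bz":96,"fu":80,"jf":60,"k":91},[16,99,84],48],"r":[[7,67],{"j":60,"l":61,"lrc":11,"uiw":29},[98,95,31],{"hci":20,"u":74}],"z":[[27,72],{"dxo":58,"e":5,"eg":92,"wfq":99},{"gcu":93,"kwo":56,"xs":82},{"h":57,"m":76,"tdx":80},{"h":78,"oys":40,"y":27,"zge":12}]}
After op 9 (add /z/4/uma 1): {"hy":[[93,93,96,83],[30,52,4,57],{"aq":34,"kx":62,"q":30},30,{"bz":96,"fu":80,"jf":60,"k":91},[16,99,84],48],"r":[[7,67],{"j":60,"l":61,"lrc":11,"uiw":29},[98,95,31],{"hci":20,"u":74}],"z":[[27,72],{"dxo":58,"e":5,"eg":92,"wfq":99},{"gcu":93,"kwo":56,"xs":82},{"h":57,"m":76,"tdx":80},{"h":78,"oys":40,"uma":1,"y":27,"zge":12}]}
After op 10 (remove /z/1/wfq): {"hy":[[93,93,96,83],[30,52,4,57],{"aq":34,"kx":62,"q":30},30,{"bz":96,"fu":80,"jf":60,"k":91},[16,99,84],48],"r":[[7,67],{"j":60,"l":61,"lrc":11,"uiw":29},[98,95,31],{"hci":20,"u":74}],"z":[[27,72],{"dxo":58,"e":5,"eg":92},{"gcu":93,"kwo":56,"xs":82},{"h":57,"m":76,"tdx":80},{"h":78,"oys":40,"uma":1,"y":27,"zge":12}]}
After op 11 (replace /hy/5/1 13): {"hy":[[93,93,96,83],[30,52,4,57],{"aq":34,"kx":62,"q":30},30,{"bz":96,"fu":80,"jf":60,"k":91},[16,13,84],48],"r":[[7,67],{"j":60,"l":61,"lrc":11,"uiw":29},[98,95,31],{"hci":20,"u":74}],"z":[[27,72],{"dxo":58,"e":5,"eg":92},{"gcu":93,"kwo":56,"xs":82},{"h":57,"m":76,"tdx":80},{"h":78,"oys":40,"uma":1,"y":27,"zge":12}]}
After op 12 (add /z/0/1 4): {"hy":[[93,93,96,83],[30,52,4,57],{"aq":34,"kx":62,"q":30},30,{"bz":96,"fu":80,"jf":60,"k":91},[16,13,84],48],"r":[[7,67],{"j":60,"l":61,"lrc":11,"uiw":29},[98,95,31],{"hci":20,"u":74}],"z":[[27,4,72],{"dxo":58,"e":5,"eg":92},{"gcu":93,"kwo":56,"xs":82},{"h":57,"m":76,"tdx":80},{"h":78,"oys":40,"uma":1,"y":27,"zge":12}]}
After op 13 (add /hy 55): {"hy":55,"r":[[7,67],{"j":60,"l":61,"lrc":11,"uiw":29},[98,95,31],{"hci":20,"u":74}],"z":[[27,4,72],{"dxo":58,"e":5,"eg":92},{"gcu":93,"kwo":56,"xs":82},{"h":57,"m":76,"tdx":80},{"h":78,"oys":40,"uma":1,"y":27,"zge":12}]}
After op 14 (replace /hy 52): {"hy":52,"r":[[7,67],{"j":60,"l":61,"lrc":11,"uiw":29},[98,95,31],{"hci":20,"u":74}],"z":[[27,4,72],{"dxo":58,"e":5,"eg":92},{"gcu":93,"kwo":56,"xs":82},{"h":57,"m":76,"tdx":80},{"h":78,"oys":40,"uma":1,"y":27,"zge":12}]}
After op 15 (replace /z 33): {"hy":52,"r":[[7,67],{"j":60,"l":61,"lrc":11,"uiw":29},[98,95,31],{"hci":20,"u":74}],"z":33}
After op 16 (add /r/1/y 87): {"hy":52,"r":[[7,67],{"j":60,"l":61,"lrc":11,"uiw":29,"y":87},[98,95,31],{"hci":20,"u":74}],"z":33}
After op 17 (replace /r/2/2 49): {"hy":52,"r":[[7,67],{"j":60,"l":61,"lrc":11,"uiw":29,"y":87},[98,95,49],{"hci":20,"u":74}],"z":33}
After op 18 (add /r/2/2 72): {"hy":52,"r":[[7,67],{"j":60,"l":61,"lrc":11,"uiw":29,"y":87},[98,95,72,49],{"hci":20,"u":74}],"z":33}
After op 19 (remove /r/1/l): {"hy":52,"r":[[7,67],{"j":60,"lrc":11,"uiw":29,"y":87},[98,95,72,49],{"hci":20,"u":74}],"z":33}
After op 20 (replace /r/2/0 71): {"hy":52,"r":[[7,67],{"j":60,"lrc":11,"uiw":29,"y":87},[71,95,72,49],{"hci":20,"u":74}],"z":33}

Answer: {"hy":52,"r":[[7,67],{"j":60,"lrc":11,"uiw":29,"y":87},[71,95,72,49],{"hci":20,"u":74}],"z":33}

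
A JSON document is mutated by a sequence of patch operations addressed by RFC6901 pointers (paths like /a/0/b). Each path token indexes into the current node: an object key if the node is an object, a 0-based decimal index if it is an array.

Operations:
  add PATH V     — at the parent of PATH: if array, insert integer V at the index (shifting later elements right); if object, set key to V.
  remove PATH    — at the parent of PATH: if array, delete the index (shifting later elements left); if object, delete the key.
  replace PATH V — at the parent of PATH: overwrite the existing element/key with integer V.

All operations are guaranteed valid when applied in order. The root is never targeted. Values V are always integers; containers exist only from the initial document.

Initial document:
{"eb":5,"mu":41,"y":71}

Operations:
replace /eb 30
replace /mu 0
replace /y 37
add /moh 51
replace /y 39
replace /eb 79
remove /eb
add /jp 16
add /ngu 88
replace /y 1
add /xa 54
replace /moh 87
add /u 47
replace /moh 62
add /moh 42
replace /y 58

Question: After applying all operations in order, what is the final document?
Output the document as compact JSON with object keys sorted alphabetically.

After op 1 (replace /eb 30): {"eb":30,"mu":41,"y":71}
After op 2 (replace /mu 0): {"eb":30,"mu":0,"y":71}
After op 3 (replace /y 37): {"eb":30,"mu":0,"y":37}
After op 4 (add /moh 51): {"eb":30,"moh":51,"mu":0,"y":37}
After op 5 (replace /y 39): {"eb":30,"moh":51,"mu":0,"y":39}
After op 6 (replace /eb 79): {"eb":79,"moh":51,"mu":0,"y":39}
After op 7 (remove /eb): {"moh":51,"mu":0,"y":39}
After op 8 (add /jp 16): {"jp":16,"moh":51,"mu":0,"y":39}
After op 9 (add /ngu 88): {"jp":16,"moh":51,"mu":0,"ngu":88,"y":39}
After op 10 (replace /y 1): {"jp":16,"moh":51,"mu":0,"ngu":88,"y":1}
After op 11 (add /xa 54): {"jp":16,"moh":51,"mu":0,"ngu":88,"xa":54,"y":1}
After op 12 (replace /moh 87): {"jp":16,"moh":87,"mu":0,"ngu":88,"xa":54,"y":1}
After op 13 (add /u 47): {"jp":16,"moh":87,"mu":0,"ngu":88,"u":47,"xa":54,"y":1}
After op 14 (replace /moh 62): {"jp":16,"moh":62,"mu":0,"ngu":88,"u":47,"xa":54,"y":1}
After op 15 (add /moh 42): {"jp":16,"moh":42,"mu":0,"ngu":88,"u":47,"xa":54,"y":1}
After op 16 (replace /y 58): {"jp":16,"moh":42,"mu":0,"ngu":88,"u":47,"xa":54,"y":58}

Answer: {"jp":16,"moh":42,"mu":0,"ngu":88,"u":47,"xa":54,"y":58}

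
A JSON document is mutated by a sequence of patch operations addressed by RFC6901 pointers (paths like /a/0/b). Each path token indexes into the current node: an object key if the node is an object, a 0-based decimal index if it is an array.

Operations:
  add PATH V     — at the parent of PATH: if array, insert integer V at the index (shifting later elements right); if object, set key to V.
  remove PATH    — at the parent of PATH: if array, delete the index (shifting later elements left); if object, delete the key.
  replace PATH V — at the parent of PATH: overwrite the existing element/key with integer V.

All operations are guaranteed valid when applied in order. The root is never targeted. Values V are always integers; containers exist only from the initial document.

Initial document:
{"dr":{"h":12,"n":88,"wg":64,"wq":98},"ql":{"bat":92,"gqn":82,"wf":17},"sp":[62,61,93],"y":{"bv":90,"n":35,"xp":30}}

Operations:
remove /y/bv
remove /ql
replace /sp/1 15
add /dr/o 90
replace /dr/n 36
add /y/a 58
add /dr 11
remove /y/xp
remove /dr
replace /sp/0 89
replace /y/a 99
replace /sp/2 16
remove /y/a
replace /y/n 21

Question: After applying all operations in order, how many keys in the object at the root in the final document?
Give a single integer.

Answer: 2

Derivation:
After op 1 (remove /y/bv): {"dr":{"h":12,"n":88,"wg":64,"wq":98},"ql":{"bat":92,"gqn":82,"wf":17},"sp":[62,61,93],"y":{"n":35,"xp":30}}
After op 2 (remove /ql): {"dr":{"h":12,"n":88,"wg":64,"wq":98},"sp":[62,61,93],"y":{"n":35,"xp":30}}
After op 3 (replace /sp/1 15): {"dr":{"h":12,"n":88,"wg":64,"wq":98},"sp":[62,15,93],"y":{"n":35,"xp":30}}
After op 4 (add /dr/o 90): {"dr":{"h":12,"n":88,"o":90,"wg":64,"wq":98},"sp":[62,15,93],"y":{"n":35,"xp":30}}
After op 5 (replace /dr/n 36): {"dr":{"h":12,"n":36,"o":90,"wg":64,"wq":98},"sp":[62,15,93],"y":{"n":35,"xp":30}}
After op 6 (add /y/a 58): {"dr":{"h":12,"n":36,"o":90,"wg":64,"wq":98},"sp":[62,15,93],"y":{"a":58,"n":35,"xp":30}}
After op 7 (add /dr 11): {"dr":11,"sp":[62,15,93],"y":{"a":58,"n":35,"xp":30}}
After op 8 (remove /y/xp): {"dr":11,"sp":[62,15,93],"y":{"a":58,"n":35}}
After op 9 (remove /dr): {"sp":[62,15,93],"y":{"a":58,"n":35}}
After op 10 (replace /sp/0 89): {"sp":[89,15,93],"y":{"a":58,"n":35}}
After op 11 (replace /y/a 99): {"sp":[89,15,93],"y":{"a":99,"n":35}}
After op 12 (replace /sp/2 16): {"sp":[89,15,16],"y":{"a":99,"n":35}}
After op 13 (remove /y/a): {"sp":[89,15,16],"y":{"n":35}}
After op 14 (replace /y/n 21): {"sp":[89,15,16],"y":{"n":21}}
Size at the root: 2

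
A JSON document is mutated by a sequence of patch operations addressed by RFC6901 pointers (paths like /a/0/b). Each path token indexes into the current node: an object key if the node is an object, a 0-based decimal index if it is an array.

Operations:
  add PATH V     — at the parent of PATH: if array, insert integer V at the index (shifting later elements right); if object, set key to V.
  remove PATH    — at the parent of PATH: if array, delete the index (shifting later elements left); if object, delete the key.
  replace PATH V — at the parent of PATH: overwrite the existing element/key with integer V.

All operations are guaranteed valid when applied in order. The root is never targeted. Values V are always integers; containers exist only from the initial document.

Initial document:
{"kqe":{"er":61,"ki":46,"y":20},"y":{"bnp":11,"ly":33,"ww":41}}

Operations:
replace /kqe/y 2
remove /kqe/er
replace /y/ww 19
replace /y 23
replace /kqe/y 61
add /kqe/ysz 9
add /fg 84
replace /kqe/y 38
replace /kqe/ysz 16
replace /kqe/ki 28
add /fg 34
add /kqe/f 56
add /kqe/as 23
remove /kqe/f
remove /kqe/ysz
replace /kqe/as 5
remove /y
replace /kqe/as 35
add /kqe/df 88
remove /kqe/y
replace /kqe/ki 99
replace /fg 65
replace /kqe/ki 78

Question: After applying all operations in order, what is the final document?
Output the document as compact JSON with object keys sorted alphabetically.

Answer: {"fg":65,"kqe":{"as":35,"df":88,"ki":78}}

Derivation:
After op 1 (replace /kqe/y 2): {"kqe":{"er":61,"ki":46,"y":2},"y":{"bnp":11,"ly":33,"ww":41}}
After op 2 (remove /kqe/er): {"kqe":{"ki":46,"y":2},"y":{"bnp":11,"ly":33,"ww":41}}
After op 3 (replace /y/ww 19): {"kqe":{"ki":46,"y":2},"y":{"bnp":11,"ly":33,"ww":19}}
After op 4 (replace /y 23): {"kqe":{"ki":46,"y":2},"y":23}
After op 5 (replace /kqe/y 61): {"kqe":{"ki":46,"y":61},"y":23}
After op 6 (add /kqe/ysz 9): {"kqe":{"ki":46,"y":61,"ysz":9},"y":23}
After op 7 (add /fg 84): {"fg":84,"kqe":{"ki":46,"y":61,"ysz":9},"y":23}
After op 8 (replace /kqe/y 38): {"fg":84,"kqe":{"ki":46,"y":38,"ysz":9},"y":23}
After op 9 (replace /kqe/ysz 16): {"fg":84,"kqe":{"ki":46,"y":38,"ysz":16},"y":23}
After op 10 (replace /kqe/ki 28): {"fg":84,"kqe":{"ki":28,"y":38,"ysz":16},"y":23}
After op 11 (add /fg 34): {"fg":34,"kqe":{"ki":28,"y":38,"ysz":16},"y":23}
After op 12 (add /kqe/f 56): {"fg":34,"kqe":{"f":56,"ki":28,"y":38,"ysz":16},"y":23}
After op 13 (add /kqe/as 23): {"fg":34,"kqe":{"as":23,"f":56,"ki":28,"y":38,"ysz":16},"y":23}
After op 14 (remove /kqe/f): {"fg":34,"kqe":{"as":23,"ki":28,"y":38,"ysz":16},"y":23}
After op 15 (remove /kqe/ysz): {"fg":34,"kqe":{"as":23,"ki":28,"y":38},"y":23}
After op 16 (replace /kqe/as 5): {"fg":34,"kqe":{"as":5,"ki":28,"y":38},"y":23}
After op 17 (remove /y): {"fg":34,"kqe":{"as":5,"ki":28,"y":38}}
After op 18 (replace /kqe/as 35): {"fg":34,"kqe":{"as":35,"ki":28,"y":38}}
After op 19 (add /kqe/df 88): {"fg":34,"kqe":{"as":35,"df":88,"ki":28,"y":38}}
After op 20 (remove /kqe/y): {"fg":34,"kqe":{"as":35,"df":88,"ki":28}}
After op 21 (replace /kqe/ki 99): {"fg":34,"kqe":{"as":35,"df":88,"ki":99}}
After op 22 (replace /fg 65): {"fg":65,"kqe":{"as":35,"df":88,"ki":99}}
After op 23 (replace /kqe/ki 78): {"fg":65,"kqe":{"as":35,"df":88,"ki":78}}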